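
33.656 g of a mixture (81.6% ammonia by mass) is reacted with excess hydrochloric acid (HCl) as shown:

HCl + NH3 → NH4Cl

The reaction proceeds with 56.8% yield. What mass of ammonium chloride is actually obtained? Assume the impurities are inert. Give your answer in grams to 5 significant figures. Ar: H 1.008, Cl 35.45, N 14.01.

48.986 g

Pure NH3 available = 33.656 g × 0.816 = 27.4633 g.
M(NH3) = 14.01 + 3(1.008) = 17.034 g/mol.
M(NH4Cl) = 14.01 + 4(1.008) + 35.45 = 53.492 g/mol.
n(NH3) = 27.4633 g / 17.034 g/mol = 1.61226 mol.
From the equation the NH3:NH4Cl mole ratio is 1:1, so n(NH4Cl) = 1.61226 × 1/1 = 1.61226 mol.
Mass of NH4Cl = 1.61226 mol × 53.492 g/mol = 86.2432 g.
Actual mass collected = 86.2432 g × 0.568 = 48.9861 g.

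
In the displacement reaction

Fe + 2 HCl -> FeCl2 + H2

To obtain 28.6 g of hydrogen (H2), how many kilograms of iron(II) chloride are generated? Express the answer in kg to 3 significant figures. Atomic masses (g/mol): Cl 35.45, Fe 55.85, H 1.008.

1.80 kg

M(H2) = 2(1.008) = 2.016 g/mol.
M(FeCl2) = 55.85 + 2(35.45) = 126.75 g/mol.
n(H2) = 28.60 g / 2.016 g/mol = 14.19 mol.
From the equation the H2:FeCl2 mole ratio is 1:1, so n(FeCl2) = 14.19 × 1/1 = 14.19 mol.
Mass of FeCl2 = 14.19 mol × 126.75 g/mol = 1798 g.
Converting to kg: 1798 g = 1.80 kg.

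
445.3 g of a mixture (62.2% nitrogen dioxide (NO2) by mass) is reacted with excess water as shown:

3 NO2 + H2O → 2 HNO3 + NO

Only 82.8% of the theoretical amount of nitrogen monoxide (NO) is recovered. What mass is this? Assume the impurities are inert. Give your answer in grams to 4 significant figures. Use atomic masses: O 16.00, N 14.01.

Pure NO2 available = 445.3 g × 0.622 = 276.98 g.
M(NO2) = 14.01 + 2(16.00) = 46.01 g/mol.
M(NO) = 14.01 + 16.00 = 30.01 g/mol.
n(NO2) = 276.98 g / 46.01 g/mol = 6.0199 mol.
From the equation the NO2:NO mole ratio is 3:1, so n(NO) = 6.0199 × 1/3 = 2.0066 mol.
Mass of NO = 2.0066 mol × 30.01 g/mol = 60.219 g.
Actual mass collected = 60.219 g × 0.828 = 49.862 g.

49.86 g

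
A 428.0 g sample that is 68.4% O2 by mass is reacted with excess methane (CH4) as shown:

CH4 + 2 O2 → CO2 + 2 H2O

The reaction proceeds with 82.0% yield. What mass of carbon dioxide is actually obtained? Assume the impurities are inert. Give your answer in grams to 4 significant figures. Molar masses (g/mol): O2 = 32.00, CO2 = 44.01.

165.1 g

Pure O2 available = 428.0 g × 0.684 = 292.75 g.
n(O2) = 292.75 g / 32.00 g/mol = 9.1485 mol.
From the equation the O2:CO2 mole ratio is 2:1, so n(CO2) = 9.1485 × 1/2 = 4.5743 mol.
Mass of CO2 = 4.5743 mol × 44.01 g/mol = 201.31 g.
Actual mass collected = 201.31 g × 0.820 = 165.08 g.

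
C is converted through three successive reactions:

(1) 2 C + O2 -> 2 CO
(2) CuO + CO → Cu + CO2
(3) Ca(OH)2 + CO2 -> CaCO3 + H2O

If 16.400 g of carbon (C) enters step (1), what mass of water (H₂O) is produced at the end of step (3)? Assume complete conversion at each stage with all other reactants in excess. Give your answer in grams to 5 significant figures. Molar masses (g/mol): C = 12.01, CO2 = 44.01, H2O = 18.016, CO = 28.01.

24.601 g

n(C) = 16.400 / 12.01 = 1.36553 mol.
Reaction (1): C→CO ratio 2:2 ⇒ n(CO) = 1.36553 mol.
Reaction (2): CO→CO2 ratio 1:1 ⇒ n(CO2) = 1.36553 mol.
Reaction (3): CO2→H2O ratio 1:1 ⇒ n(H2O) = 1.36553 mol.
Mass of H2O = 1.36553 × 18.016 = 24.6014 g.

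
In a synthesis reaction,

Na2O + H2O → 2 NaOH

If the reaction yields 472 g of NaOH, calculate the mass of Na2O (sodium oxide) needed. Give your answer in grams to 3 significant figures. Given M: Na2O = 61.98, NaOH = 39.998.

n(NaOH) = 472.0 g / 39.998 g/mol = 11.80 mol.
From the equation the NaOH:Na2O mole ratio is 2:1, so n(Na2O) = 11.80 × 1/2 = 5.900 mol.
Mass of Na2O = 5.900 mol × 61.98 g/mol = 365.7 g.

366 g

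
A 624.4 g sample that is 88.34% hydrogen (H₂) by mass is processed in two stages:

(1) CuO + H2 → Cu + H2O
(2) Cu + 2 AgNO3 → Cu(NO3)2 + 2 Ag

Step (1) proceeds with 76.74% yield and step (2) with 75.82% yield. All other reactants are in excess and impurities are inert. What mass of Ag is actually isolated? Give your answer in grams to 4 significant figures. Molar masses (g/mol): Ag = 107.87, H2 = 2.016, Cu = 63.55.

Pure H2 = 624.4 × 0.8834 = 551.59 g.
n(H2) = 551.59 / 2.016 = 273.61 mol.
Step 1 (H2:Cu = 1:1): theoretical n(Cu) = 273.61 mol; at 76.74% yield, n(Cu) = 209.97 mol.
Step 2 (Cu:Ag = 1:2): theoretical n(Ag) = 419.93 mol, so theoretical mass = 419.93 × 107.87 = 45298 g.
At 75.82% yield, actual mass of Ag = 45298 × 0.7582 = 34345 g.

34350 g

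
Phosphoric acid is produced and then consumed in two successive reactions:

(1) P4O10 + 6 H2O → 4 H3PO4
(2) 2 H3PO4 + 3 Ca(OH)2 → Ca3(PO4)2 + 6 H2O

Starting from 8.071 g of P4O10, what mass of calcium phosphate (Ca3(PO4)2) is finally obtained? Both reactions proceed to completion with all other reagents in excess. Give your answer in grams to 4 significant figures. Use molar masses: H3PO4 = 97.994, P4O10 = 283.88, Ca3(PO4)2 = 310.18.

n(P4O10) = 8.0710 / 283.88 = 0.028431 mol.
Step 1 gives a 1:4 ratio of P4O10 to H3PO4, so n(H3PO4) = 0.11372 mol.
In step 2 the H3PO4:Ca3(PO4)2 ratio is 2:1, so n(Ca3(PO4)2) = 0.056862 mol.
Mass of Ca3(PO4)2 = 0.056862 × 310.18 = 17.637 g.

17.64 g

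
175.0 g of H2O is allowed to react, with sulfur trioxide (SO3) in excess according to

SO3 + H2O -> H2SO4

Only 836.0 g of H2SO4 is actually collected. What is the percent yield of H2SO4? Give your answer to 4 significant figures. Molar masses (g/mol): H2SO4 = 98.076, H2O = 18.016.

n(H2O) = 175.00 g / 18.016 g/mol = 9.7136 mol.
From the equation the H2O:H2SO4 mole ratio is 1:1, so n(H2SO4) = 9.7136 × 1/1 = 9.7136 mol.
Mass of H2SO4 = 9.7136 mol × 98.076 g/mol = 952.67 g.
This is the theoretical yield. Percent yield = 836.0 g / 952.67 g × 100% = 87.753%.

87.75 %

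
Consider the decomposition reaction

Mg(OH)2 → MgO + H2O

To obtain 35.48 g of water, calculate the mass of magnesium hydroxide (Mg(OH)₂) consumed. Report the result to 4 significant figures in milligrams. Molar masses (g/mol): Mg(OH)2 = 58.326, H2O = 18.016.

114900 mg

n(H2O) = 35.480 g / 18.016 g/mol = 1.9694 mol.
From the equation the H2O:Mg(OH)2 mole ratio is 1:1, so n(Mg(OH)2) = 1.9694 × 1/1 = 1.9694 mol.
Mass of Mg(OH)2 = 1.9694 mol × 58.326 g/mol = 114.86 g.
Converting to mg: 114.86 g = 114900 mg.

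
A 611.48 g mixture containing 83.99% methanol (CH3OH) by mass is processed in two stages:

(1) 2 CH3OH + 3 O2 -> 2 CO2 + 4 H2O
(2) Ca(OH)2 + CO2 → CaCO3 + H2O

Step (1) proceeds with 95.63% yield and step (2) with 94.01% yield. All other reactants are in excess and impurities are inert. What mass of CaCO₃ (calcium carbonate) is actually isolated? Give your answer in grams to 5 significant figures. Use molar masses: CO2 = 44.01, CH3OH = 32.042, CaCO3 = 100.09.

Pure CH3OH = 611.48 × 0.8399 = 513.582 g.
n(CH3OH) = 513.582 / 32.042 = 16.0284 mol.
Step 1 (CH3OH:CO2 = 2:2): theoretical n(CO2) = 16.0284 mol; at 95.63% yield, n(CO2) = 15.3280 mol.
Step 2 (CO2:CaCO3 = 1:1): theoretical n(CaCO3) = 15.3280 mol, so theoretical mass = 15.3280 × 100.09 = 1534.18 g.
At 94.01% yield, actual mass of CaCO3 = 1534.18 × 0.9401 = 1442.28 g.

1442.3 g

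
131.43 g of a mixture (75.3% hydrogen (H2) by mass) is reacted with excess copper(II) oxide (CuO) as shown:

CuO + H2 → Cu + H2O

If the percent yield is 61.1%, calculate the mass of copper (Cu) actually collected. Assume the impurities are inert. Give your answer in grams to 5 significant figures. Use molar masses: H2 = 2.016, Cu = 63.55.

1906.1 g

Pure H2 available = 131.43 g × 0.753 = 98.9668 g.
n(H2) = 98.9668 g / 2.016 g/mol = 49.0907 mol.
From the equation the H2:Cu mole ratio is 1:1, so n(Cu) = 49.0907 × 1/1 = 49.0907 mol.
Mass of Cu = 49.0907 mol × 63.55 g/mol = 3119.71 g.
Actual mass collected = 3119.71 g × 0.611 = 1906.14 g.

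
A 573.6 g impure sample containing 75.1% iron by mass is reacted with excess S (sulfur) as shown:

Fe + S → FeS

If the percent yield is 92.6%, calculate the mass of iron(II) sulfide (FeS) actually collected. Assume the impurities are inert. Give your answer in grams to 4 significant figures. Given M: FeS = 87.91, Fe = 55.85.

Pure Fe available = 573.6 g × 0.751 = 430.77 g.
n(Fe) = 430.77 g / 55.85 g/mol = 7.7130 mol.
From the equation the Fe:FeS mole ratio is 1:1, so n(FeS) = 7.7130 × 1/1 = 7.7130 mol.
Mass of FeS = 7.7130 mol × 87.91 g/mol = 678.05 g.
Actual mass collected = 678.05 g × 0.926 = 627.88 g.

627.9 g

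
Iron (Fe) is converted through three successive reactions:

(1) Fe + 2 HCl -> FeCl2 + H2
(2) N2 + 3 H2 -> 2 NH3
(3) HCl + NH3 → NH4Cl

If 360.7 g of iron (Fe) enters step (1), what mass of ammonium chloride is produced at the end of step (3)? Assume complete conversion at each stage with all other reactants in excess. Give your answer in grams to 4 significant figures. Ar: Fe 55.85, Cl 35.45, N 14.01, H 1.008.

230.3 g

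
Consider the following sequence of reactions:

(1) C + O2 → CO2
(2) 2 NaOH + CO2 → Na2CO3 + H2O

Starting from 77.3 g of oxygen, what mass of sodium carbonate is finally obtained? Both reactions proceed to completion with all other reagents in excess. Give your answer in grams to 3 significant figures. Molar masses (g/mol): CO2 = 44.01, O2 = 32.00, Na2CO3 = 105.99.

256 g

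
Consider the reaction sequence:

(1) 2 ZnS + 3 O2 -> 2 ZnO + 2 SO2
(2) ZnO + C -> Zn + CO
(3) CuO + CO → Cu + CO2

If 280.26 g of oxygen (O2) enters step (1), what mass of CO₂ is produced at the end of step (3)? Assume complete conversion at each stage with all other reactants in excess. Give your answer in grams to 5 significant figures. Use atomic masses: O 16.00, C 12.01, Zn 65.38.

256.96 g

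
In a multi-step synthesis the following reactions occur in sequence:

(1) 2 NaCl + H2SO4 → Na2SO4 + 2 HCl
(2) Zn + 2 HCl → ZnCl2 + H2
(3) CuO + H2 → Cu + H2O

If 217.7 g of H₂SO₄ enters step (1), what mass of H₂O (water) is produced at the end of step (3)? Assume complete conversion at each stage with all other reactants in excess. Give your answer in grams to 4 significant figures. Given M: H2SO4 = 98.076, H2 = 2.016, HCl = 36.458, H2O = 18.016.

39.99 g

n(H2SO4) = 217.7 / 98.076 = 2.2197 mol.
Reaction (1): H2SO4→HCl ratio 1:2 ⇒ n(HCl) = 4.4394 mol.
Reaction (2): HCl→H2 ratio 2:1 ⇒ n(H2) = 2.2197 mol.
Reaction (3): H2→H2O ratio 1:1 ⇒ n(H2O) = 2.2197 mol.
Mass of H2O = 2.2197 × 18.016 = 39.990 g.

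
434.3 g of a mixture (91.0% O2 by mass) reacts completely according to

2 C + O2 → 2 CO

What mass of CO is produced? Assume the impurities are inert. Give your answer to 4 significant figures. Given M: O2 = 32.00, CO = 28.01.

691.9 g

Mass of pure O2 = 434.3 g × 0.910 = 395.21 g.
n(O2) = 395.21 g / 32.00 g/mol = 12.350 mol.
From the equation the O2:CO mole ratio is 1:2, so n(CO) = 12.350 × 2/1 = 24.701 mol.
Mass of CO = 24.701 mol × 28.01 g/mol = 691.87 g.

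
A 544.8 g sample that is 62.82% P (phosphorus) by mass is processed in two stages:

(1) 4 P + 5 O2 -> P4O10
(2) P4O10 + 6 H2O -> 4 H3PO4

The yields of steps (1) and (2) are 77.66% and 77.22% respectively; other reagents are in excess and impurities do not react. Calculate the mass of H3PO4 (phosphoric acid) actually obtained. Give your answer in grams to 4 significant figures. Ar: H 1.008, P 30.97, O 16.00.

Pure P = 544.8 × 0.6282 = 342.24 g.
M(P) = 30.97 g/mol.
M(H3PO4) = 3(1.008) + 30.97 + 4(16.00) = 97.994 g/mol.
n(P) = 342.24 / 30.97 = 11.051 mol.
Step 1 (P:P4O10 = 4:1): theoretical n(P4O10) = 2.7627 mol; at 77.66% yield, n(P4O10) = 2.1455 mol.
Step 2 (P4O10:H3PO4 = 1:4): theoretical n(H3PO4) = 8.5821 mol, so theoretical mass = 8.5821 × 97.994 = 840.99 g.
At 77.22% yield, actual mass of H3PO4 = 840.99 × 0.7722 = 649.41 g.

649.4 g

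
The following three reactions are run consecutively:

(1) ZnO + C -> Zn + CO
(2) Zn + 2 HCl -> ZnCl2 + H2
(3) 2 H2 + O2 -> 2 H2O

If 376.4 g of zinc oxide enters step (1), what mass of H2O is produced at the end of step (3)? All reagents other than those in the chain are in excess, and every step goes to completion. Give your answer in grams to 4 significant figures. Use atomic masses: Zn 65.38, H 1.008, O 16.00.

83.33 g

M(ZnO) = 65.38 + 16.00 = 81.38 g/mol.
M(H2O) = 2(1.008) + 16.00 = 18.016 g/mol.
n(ZnO) = 376.4 / 81.38 = 4.6252 mol.
Reaction (1): ZnO→Zn ratio 1:1 ⇒ n(Zn) = 4.6252 mol.
Reaction (2): Zn→H2 ratio 1:1 ⇒ n(H2) = 4.6252 mol.
Reaction (3): H2→H2O ratio 2:2 ⇒ n(H2O) = 4.6252 mol.
Mass of H2O = 4.6252 × 18.016 = 83.328 g.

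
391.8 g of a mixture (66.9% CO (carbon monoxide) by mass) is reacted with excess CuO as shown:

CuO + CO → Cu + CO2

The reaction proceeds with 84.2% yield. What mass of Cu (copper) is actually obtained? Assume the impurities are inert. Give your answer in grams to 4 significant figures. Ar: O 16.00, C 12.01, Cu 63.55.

500.7 g

Pure CO available = 391.8 g × 0.669 = 262.11 g.
M(CO) = 12.01 + 16.00 = 28.01 g/mol.
M(Cu) = 63.55 g/mol.
n(CO) = 262.11 g / 28.01 g/mol = 9.3579 mol.
From the equation the CO:Cu mole ratio is 1:1, so n(Cu) = 9.3579 × 1/1 = 9.3579 mol.
Mass of Cu = 9.3579 mol × 63.55 g/mol = 594.69 g.
Actual mass collected = 594.69 g × 0.842 = 500.73 g.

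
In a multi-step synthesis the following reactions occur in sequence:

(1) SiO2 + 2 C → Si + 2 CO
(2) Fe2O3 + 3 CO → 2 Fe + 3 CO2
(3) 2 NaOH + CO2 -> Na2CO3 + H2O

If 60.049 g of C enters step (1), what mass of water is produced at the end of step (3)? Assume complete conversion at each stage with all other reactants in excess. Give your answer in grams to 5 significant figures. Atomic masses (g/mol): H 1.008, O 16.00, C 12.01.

90.078 g

M(C) = 12.01 g/mol.
M(H2O) = 2(1.008) + 16.00 = 18.016 g/mol.
n(C) = 60.049 / 12.01 = 4.99992 mol.
Reaction (1): C→CO ratio 2:2 ⇒ n(CO) = 4.99992 mol.
Reaction (2): CO→CO2 ratio 3:3 ⇒ n(CO2) = 4.99992 mol.
Reaction (3): CO2→H2O ratio 1:1 ⇒ n(H2O) = 4.99992 mol.
Mass of H2O = 4.99992 × 18.016 = 90.0785 g.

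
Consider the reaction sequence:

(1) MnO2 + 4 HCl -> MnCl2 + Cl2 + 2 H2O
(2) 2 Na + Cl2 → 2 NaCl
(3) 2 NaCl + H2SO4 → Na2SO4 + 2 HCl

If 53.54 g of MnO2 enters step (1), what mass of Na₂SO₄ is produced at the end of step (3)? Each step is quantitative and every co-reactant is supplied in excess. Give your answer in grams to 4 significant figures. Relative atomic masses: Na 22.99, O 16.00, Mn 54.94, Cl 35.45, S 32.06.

87.47 g

M(MnO2) = 54.94 + 2(16.00) = 86.94 g/mol.
M(Na2SO4) = 2(22.99) + 32.06 + 4(16.00) = 142.04 g/mol.
n(MnO2) = 53.54 / 86.94 = 0.61583 mol.
Reaction (1): MnO2→Cl2 ratio 1:1 ⇒ n(Cl2) = 0.61583 mol.
Reaction (2): Cl2→NaCl ratio 1:2 ⇒ n(NaCl) = 1.2317 mol.
Reaction (3): NaCl→Na2SO4 ratio 2:1 ⇒ n(Na2SO4) = 0.61583 mol.
Mass of Na2SO4 = 0.61583 × 142.04 = 87.472 g.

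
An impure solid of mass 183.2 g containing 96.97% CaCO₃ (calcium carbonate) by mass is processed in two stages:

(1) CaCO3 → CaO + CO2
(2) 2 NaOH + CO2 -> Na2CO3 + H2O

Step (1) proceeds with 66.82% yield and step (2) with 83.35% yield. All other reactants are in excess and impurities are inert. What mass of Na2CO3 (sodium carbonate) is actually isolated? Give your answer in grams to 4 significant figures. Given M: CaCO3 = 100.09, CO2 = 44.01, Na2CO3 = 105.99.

104.8 g

Pure CaCO3 = 183.2 × 0.9697 = 177.65 g.
n(CaCO3) = 177.65 / 100.09 = 1.7749 mol.
Step 1 (CaCO3:CO2 = 1:1): theoretical n(CO2) = 1.7749 mol; at 66.82% yield, n(CO2) = 1.1860 mol.
Step 2 (CO2:Na2CO3 = 1:1): theoretical n(Na2CO3) = 1.1860 mol, so theoretical mass = 1.1860 × 105.99 = 125.70 g.
At 83.35% yield, actual mass of Na2CO3 = 125.70 × 0.8335 = 104.77 g.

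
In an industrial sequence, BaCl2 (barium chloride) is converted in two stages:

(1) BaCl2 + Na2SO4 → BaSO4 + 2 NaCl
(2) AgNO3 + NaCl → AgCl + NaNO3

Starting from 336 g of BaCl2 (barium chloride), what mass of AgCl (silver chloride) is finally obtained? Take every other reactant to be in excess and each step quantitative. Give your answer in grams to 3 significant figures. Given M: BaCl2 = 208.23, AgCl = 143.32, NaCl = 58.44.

463 g

n(BaCl2) = 336.0 / 208.23 = 1.614 mol.
Step 1 gives a 1:2 ratio of BaCl2 to NaCl, so n(NaCl) = 3.227 mol.
In step 2 the NaCl:AgCl ratio is 1:1, so n(AgCl) = 3.227 mol.
Mass of AgCl = 3.227 × 143.32 = 462.5 g.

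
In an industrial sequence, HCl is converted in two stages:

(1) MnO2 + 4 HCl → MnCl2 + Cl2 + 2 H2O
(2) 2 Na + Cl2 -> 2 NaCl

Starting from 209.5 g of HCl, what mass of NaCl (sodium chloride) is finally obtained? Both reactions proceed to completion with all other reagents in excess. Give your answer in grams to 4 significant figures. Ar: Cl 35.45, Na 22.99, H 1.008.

167.9 g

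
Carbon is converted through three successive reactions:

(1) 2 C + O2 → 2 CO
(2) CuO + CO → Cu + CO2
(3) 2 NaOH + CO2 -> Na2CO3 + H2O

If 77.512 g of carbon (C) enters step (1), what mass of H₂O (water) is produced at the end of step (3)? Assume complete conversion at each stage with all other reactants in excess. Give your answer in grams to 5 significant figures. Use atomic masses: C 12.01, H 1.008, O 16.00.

116.27 g

M(C) = 12.01 g/mol.
M(H2O) = 2(1.008) + 16.00 = 18.016 g/mol.
n(C) = 77.512 / 12.01 = 6.45396 mol.
Reaction (1): C→CO ratio 2:2 ⇒ n(CO) = 6.45396 mol.
Reaction (2): CO→CO2 ratio 1:1 ⇒ n(CO2) = 6.45396 mol.
Reaction (3): CO2→H2O ratio 1:1 ⇒ n(H2O) = 6.45396 mol.
Mass of H2O = 6.45396 × 18.016 = 116.274 g.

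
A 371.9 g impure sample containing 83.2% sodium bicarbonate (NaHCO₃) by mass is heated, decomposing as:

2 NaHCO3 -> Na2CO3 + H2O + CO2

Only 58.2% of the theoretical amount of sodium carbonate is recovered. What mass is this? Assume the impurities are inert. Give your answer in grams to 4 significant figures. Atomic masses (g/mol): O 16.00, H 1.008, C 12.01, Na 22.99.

Pure NaHCO3 available = 371.9 g × 0.832 = 309.42 g.
M(NaHCO3) = 22.99 + 1.008 + 12.01 + 3(16.00) = 84.008 g/mol.
M(Na2CO3) = 2(22.99) + 12.01 + 3(16.00) = 105.99 g/mol.
n(NaHCO3) = 309.42 g / 84.008 g/mol = 3.6832 mol.
From the equation the NaHCO3:Na2CO3 mole ratio is 2:1, so n(Na2CO3) = 3.6832 × 1/2 = 1.8416 mol.
Mass of Na2CO3 = 1.8416 mol × 105.99 g/mol = 195.19 g.
Actual mass collected = 195.19 g × 0.582 = 113.60 g.

113.6 g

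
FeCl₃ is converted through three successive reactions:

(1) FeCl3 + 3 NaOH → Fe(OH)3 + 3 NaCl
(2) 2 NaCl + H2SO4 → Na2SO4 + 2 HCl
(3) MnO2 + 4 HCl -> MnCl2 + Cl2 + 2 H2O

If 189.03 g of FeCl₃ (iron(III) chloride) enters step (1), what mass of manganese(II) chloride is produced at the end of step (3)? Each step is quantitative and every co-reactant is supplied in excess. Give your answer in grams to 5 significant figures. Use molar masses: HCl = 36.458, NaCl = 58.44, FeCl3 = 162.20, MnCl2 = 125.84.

109.99 g

n(FeCl3) = 189.03 / 162.20 = 1.16541 mol.
Reaction (1): FeCl3→NaCl ratio 1:3 ⇒ n(NaCl) = 3.49624 mol.
Reaction (2): NaCl→HCl ratio 2:2 ⇒ n(HCl) = 3.49624 mol.
Reaction (3): HCl→MnCl2 ratio 4:1 ⇒ n(MnCl2) = 0.874060 mol.
Mass of MnCl2 = 0.874060 × 125.84 = 109.992 g.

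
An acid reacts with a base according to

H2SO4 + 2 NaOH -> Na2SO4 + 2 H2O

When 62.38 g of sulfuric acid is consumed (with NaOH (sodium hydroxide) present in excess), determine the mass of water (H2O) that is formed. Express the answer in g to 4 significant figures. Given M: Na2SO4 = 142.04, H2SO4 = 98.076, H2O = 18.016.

22.92 g

n(H2SO4) = 62.380 g / 98.076 g/mol = 0.63604 mol.
From the equation the H2SO4:H2O mole ratio is 1:2, so n(H2O) = 0.63604 × 2/1 = 1.2721 mol.
Mass of H2O = 1.2721 mol × 18.016 g/mol = 22.918 g.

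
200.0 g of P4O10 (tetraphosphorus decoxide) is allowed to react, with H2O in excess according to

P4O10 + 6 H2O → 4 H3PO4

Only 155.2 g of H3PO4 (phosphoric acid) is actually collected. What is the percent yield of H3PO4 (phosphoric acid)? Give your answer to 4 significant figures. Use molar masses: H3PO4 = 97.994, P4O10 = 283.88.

n(P4O10) = 200.00 g / 283.88 g/mol = 0.70452 mol.
From the equation the P4O10:H3PO4 mole ratio is 1:4, so n(H3PO4) = 0.70452 × 4/1 = 2.8181 mol.
Mass of H3PO4 = 2.8181 mol × 97.994 g/mol = 276.16 g.
This is the theoretical yield. Percent yield = 155.2 g / 276.16 g × 100% = 56.200%.

56.20 %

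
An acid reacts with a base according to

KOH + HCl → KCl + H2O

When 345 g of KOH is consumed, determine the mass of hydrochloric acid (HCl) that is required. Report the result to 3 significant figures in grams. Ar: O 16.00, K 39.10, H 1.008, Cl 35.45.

M(KOH) = 39.10 + 16.00 + 1.008 = 56.108 g/mol.
M(HCl) = 1.008 + 35.45 = 36.458 g/mol.
n(KOH) = 345.0 g / 56.108 g/mol = 6.149 mol.
From the equation the KOH:HCl mole ratio is 1:1, so n(HCl) = 6.149 × 1/1 = 6.149 mol.
Mass of HCl = 6.149 mol × 36.458 g/mol = 224.2 g.

224 g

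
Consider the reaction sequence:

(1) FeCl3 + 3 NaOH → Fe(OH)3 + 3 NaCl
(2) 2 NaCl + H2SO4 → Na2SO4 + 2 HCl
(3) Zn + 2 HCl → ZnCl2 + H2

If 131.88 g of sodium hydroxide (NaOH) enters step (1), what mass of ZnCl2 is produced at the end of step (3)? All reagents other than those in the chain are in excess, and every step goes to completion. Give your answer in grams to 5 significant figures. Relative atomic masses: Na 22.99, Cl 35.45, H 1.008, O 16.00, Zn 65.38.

M(NaOH) = 22.99 + 16.00 + 1.008 = 39.998 g/mol.
M(ZnCl2) = 65.38 + 2(35.45) = 136.28 g/mol.
n(NaOH) = 131.88 / 39.998 = 3.29716 mol.
Reaction (1): NaOH→NaCl ratio 3:3 ⇒ n(NaCl) = 3.29716 mol.
Reaction (2): NaCl→HCl ratio 2:2 ⇒ n(HCl) = 3.29716 mol.
Reaction (3): HCl→ZnCl2 ratio 2:1 ⇒ n(ZnCl2) = 1.64858 mol.
Mass of ZnCl2 = 1.64858 × 136.28 = 224.669 g.

224.67 g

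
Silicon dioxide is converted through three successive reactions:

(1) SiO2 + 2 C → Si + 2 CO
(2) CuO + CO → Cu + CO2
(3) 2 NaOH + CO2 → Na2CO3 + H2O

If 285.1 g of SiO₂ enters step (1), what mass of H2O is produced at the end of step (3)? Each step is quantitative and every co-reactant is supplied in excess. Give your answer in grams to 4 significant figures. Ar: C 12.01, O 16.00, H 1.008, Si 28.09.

171.0 g

M(SiO2) = 28.09 + 2(16.00) = 60.09 g/mol.
M(H2O) = 2(1.008) + 16.00 = 18.016 g/mol.
n(SiO2) = 285.1 / 60.09 = 4.7445 mol.
Reaction (1): SiO2→CO ratio 1:2 ⇒ n(CO) = 9.4891 mol.
Reaction (2): CO→CO2 ratio 1:1 ⇒ n(CO2) = 9.4891 mol.
Reaction (3): CO2→H2O ratio 1:1 ⇒ n(H2O) = 9.4891 mol.
Mass of H2O = 9.4891 × 18.016 = 170.96 g.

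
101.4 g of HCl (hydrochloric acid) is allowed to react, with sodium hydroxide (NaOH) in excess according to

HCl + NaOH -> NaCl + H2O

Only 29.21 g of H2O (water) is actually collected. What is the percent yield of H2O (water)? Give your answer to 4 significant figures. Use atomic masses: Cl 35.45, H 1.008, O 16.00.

58.29 %

M(HCl) = 1.008 + 35.45 = 36.458 g/mol.
M(H2O) = 2(1.008) + 16.00 = 18.016 g/mol.
n(HCl) = 101.40 g / 36.458 g/mol = 2.7813 mol.
From the equation the HCl:H2O mole ratio is 1:1, so n(H2O) = 2.7813 × 1/1 = 2.7813 mol.
Mass of H2O = 2.7813 mol × 18.016 g/mol = 50.108 g.
This is the theoretical yield. Percent yield = 29.21 g / 50.108 g × 100% = 58.295%.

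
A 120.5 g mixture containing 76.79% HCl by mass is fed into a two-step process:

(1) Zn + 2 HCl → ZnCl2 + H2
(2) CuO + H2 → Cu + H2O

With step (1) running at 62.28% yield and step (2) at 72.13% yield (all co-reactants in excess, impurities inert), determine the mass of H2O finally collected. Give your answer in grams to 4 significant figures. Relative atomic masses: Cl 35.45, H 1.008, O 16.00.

Pure HCl = 120.5 × 0.7679 = 92.532 g.
M(HCl) = 1.008 + 35.45 = 36.458 g/mol.
M(H2O) = 2(1.008) + 16.00 = 18.016 g/mol.
n(HCl) = 92.532 / 36.458 = 2.5380 mol.
Step 1 (HCl:H2 = 2:1): theoretical n(H2) = 1.2690 mol; at 62.28% yield, n(H2) = 0.79035 mol.
Step 2 (H2:H2O = 1:1): theoretical n(H2O) = 0.79035 mol, so theoretical mass = 0.79035 × 18.016 = 14.239 g.
At 72.13% yield, actual mass of H2O = 14.239 × 0.7213 = 10.271 g.

10.27 g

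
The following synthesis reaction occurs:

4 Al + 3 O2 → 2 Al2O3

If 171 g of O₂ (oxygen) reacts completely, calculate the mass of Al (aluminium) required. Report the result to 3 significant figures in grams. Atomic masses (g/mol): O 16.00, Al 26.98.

192 g

M(O2) = 2(16.00) = 32.00 g/mol.
M(Al) = 26.98 g/mol.
n(O2) = 171.0 g / 32.00 g/mol = 5.344 mol.
From the equation the O2:Al mole ratio is 3:4, so n(Al) = 5.344 × 4/3 = 7.125 mol.
Mass of Al = 7.125 mol × 26.98 g/mol = 192.2 g.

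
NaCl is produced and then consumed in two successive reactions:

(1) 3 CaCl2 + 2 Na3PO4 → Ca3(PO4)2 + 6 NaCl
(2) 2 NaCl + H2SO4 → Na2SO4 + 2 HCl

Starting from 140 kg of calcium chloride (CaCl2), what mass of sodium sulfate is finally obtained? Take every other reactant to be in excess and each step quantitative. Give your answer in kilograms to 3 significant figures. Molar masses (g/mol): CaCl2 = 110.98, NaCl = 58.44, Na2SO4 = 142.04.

140 kg = 140000 g.
n(CaCl2) = 140000 / 110.98 = 1261 mol.
Step 1 gives a 3:6 ratio of CaCl2 to NaCl, so n(NaCl) = 2523 mol.
In step 2 the NaCl:Na2SO4 ratio is 2:1, so n(Na2SO4) = 1261 mol.
Mass of Na2SO4 = 1261 × 142.04 = 179200 g = 179 kg.

179 kg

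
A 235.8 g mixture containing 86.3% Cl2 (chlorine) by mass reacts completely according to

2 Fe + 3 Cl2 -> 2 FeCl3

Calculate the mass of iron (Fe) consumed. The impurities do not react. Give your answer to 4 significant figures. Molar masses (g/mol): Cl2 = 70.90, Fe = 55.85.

106.9 g

Mass of pure Cl2 = 235.8 g × 0.863 = 203.50 g.
n(Cl2) = 203.50 g / 70.90 g/mol = 2.8702 mol.
From the equation the Cl2:Fe mole ratio is 3:2, so n(Fe) = 2.8702 × 2/3 = 1.9134 mol.
Mass of Fe = 1.9134 mol × 55.85 g/mol = 106.87 g.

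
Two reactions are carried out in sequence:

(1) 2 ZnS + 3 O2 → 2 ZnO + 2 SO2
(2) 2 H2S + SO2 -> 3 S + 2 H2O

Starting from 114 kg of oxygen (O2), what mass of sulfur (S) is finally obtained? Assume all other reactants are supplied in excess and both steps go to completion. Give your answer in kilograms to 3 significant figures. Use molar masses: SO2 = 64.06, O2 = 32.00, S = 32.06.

114 kg = 114000 g.
n(O2) = 114000 / 32.00 = 3562 mol.
Step 1 gives a 3:2 ratio of O2 to SO2, so n(SO2) = 2375 mol.
In step 2 the SO2:S ratio is 1:3, so n(S) = 7125 mol.
Mass of S = 7125 × 32.06 = 228400 g = 228 kg.

228 kg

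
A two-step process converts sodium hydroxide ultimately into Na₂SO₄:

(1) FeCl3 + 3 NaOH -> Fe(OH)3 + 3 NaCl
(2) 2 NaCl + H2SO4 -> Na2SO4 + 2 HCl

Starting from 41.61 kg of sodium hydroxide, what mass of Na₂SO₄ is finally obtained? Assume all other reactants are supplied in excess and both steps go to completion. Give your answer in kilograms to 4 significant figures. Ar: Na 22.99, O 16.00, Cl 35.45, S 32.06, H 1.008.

M(NaOH) = 22.99 + 16.00 + 1.008 = 39.998 g/mol.
M(Na2SO4) = 2(22.99) + 32.06 + 4(16.00) = 142.04 g/mol.
41.61 kg = 41610 g.
n(NaOH) = 41610 / 39.998 = 1040.3 mol.
Step 1 gives a 3:3 ratio of NaOH to NaCl, so n(NaCl) = 1040.3 mol.
In step 2 the NaCl:Na2SO4 ratio is 2:1, so n(Na2SO4) = 520.15 mol.
Mass of Na2SO4 = 520.15 × 142.04 = 73882 g = 73.88 kg.

73.88 kg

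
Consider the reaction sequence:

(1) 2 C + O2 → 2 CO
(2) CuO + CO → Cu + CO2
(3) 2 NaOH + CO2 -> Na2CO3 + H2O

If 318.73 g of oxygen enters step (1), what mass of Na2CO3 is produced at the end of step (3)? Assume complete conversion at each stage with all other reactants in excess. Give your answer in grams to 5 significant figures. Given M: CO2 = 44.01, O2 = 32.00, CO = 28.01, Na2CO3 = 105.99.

n(O2) = 318.73 / 32.00 = 9.96031 mol.
Reaction (1): O2→CO ratio 1:2 ⇒ n(CO) = 19.9206 mol.
Reaction (2): CO→CO2 ratio 1:1 ⇒ n(CO2) = 19.9206 mol.
Reaction (3): CO2→Na2CO3 ratio 1:1 ⇒ n(Na2CO3) = 19.9206 mol.
Mass of Na2CO3 = 19.9206 × 105.99 = 2111.39 g.

2111.4 g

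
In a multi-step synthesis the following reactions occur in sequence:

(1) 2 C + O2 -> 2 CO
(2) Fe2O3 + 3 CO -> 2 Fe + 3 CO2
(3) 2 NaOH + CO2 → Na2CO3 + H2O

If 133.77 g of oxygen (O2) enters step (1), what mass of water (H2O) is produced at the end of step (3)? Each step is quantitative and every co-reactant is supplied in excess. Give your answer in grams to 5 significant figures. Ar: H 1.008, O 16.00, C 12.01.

M(O2) = 2(16.00) = 32.00 g/mol.
M(H2O) = 2(1.008) + 16.00 = 18.016 g/mol.
n(O2) = 133.77 / 32.00 = 4.18031 mol.
Reaction (1): O2→CO ratio 1:2 ⇒ n(CO) = 8.36063 mol.
Reaction (2): CO→CO2 ratio 3:3 ⇒ n(CO2) = 8.36063 mol.
Reaction (3): CO2→H2O ratio 1:1 ⇒ n(H2O) = 8.36063 mol.
Mass of H2O = 8.36063 × 18.016 = 150.625 g.

150.63 g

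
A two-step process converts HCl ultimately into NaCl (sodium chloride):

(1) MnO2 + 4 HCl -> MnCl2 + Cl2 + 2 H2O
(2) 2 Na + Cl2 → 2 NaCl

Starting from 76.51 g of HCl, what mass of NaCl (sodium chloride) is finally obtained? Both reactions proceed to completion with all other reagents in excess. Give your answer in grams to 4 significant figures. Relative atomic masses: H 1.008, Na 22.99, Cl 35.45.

61.32 g

M(HCl) = 1.008 + 35.45 = 36.458 g/mol.
M(NaCl) = 22.99 + 35.45 = 58.44 g/mol.
n(HCl) = 76.510 / 36.458 = 2.0986 mol.
Step 1 gives a 4:1 ratio of HCl to Cl2, so n(Cl2) = 0.52464 mol.
In step 2 the Cl2:NaCl ratio is 1:2, so n(NaCl) = 1.0493 mol.
Mass of NaCl = 1.0493 × 58.44 = 61.320 g.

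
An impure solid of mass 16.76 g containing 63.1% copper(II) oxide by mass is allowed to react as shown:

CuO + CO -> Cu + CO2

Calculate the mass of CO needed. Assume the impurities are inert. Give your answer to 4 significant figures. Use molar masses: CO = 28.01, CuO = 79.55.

3.724 g

Mass of pure CuO = 16.76 g × 0.631 = 10.576 g.
n(CuO) = 10.576 g / 79.55 g/mol = 0.13294 mol.
From the equation the CuO:CO mole ratio is 1:1, so n(CO) = 0.13294 × 1/1 = 0.13294 mol.
Mass of CO = 0.13294 mol × 28.01 g/mol = 3.7237 g.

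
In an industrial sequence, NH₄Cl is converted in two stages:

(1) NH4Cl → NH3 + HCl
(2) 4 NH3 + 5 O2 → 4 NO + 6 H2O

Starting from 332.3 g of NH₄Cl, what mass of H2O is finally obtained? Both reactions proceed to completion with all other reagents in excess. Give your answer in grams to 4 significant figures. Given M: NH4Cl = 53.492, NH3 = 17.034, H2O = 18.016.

n(NH4Cl) = 332.30 / 53.492 = 6.2121 mol.
Step 1 gives a 1:1 ratio of NH4Cl to NH3, so n(NH3) = 6.2121 mol.
In step 2 the NH3:H2O ratio is 4:6, so n(H2O) = 9.3182 mol.
Mass of H2O = 9.3182 × 18.016 = 167.88 g.

167.9 g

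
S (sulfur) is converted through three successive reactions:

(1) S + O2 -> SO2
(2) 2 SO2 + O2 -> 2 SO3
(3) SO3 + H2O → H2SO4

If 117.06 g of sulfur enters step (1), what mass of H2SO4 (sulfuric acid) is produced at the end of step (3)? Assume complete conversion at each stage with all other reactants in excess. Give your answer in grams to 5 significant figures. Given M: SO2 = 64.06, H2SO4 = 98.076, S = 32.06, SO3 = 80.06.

n(S) = 117.06 / 32.06 = 3.65128 mol.
Reaction (1): S→SO2 ratio 1:1 ⇒ n(SO2) = 3.65128 mol.
Reaction (2): SO2→SO3 ratio 2:2 ⇒ n(SO3) = 3.65128 mol.
Reaction (3): SO3→H2SO4 ratio 1:1 ⇒ n(H2SO4) = 3.65128 mol.
Mass of H2SO4 = 3.65128 × 98.076 = 358.103 g.

358.10 g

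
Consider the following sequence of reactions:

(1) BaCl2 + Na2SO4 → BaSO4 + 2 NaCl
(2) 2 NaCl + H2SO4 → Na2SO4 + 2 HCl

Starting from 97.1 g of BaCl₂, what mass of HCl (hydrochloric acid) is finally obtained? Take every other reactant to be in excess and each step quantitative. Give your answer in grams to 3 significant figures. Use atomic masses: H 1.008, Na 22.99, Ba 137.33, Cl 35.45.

34.0 g

M(BaCl2) = 137.33 + 2(35.45) = 208.23 g/mol.
M(HCl) = 1.008 + 35.45 = 36.458 g/mol.
n(BaCl2) = 97.10 / 208.23 = 0.4663 mol.
Step 1 gives a 1:2 ratio of BaCl2 to NaCl, so n(NaCl) = 0.9326 mol.
In step 2 the NaCl:HCl ratio is 2:2, so n(HCl) = 0.9326 mol.
Mass of HCl = 0.9326 × 36.458 = 34.00 g.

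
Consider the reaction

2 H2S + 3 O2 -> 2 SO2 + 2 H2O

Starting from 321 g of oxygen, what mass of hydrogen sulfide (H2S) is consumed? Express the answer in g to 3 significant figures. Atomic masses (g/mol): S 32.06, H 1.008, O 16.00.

M(O2) = 2(16.00) = 32.00 g/mol.
M(H2S) = 2(1.008) + 32.06 = 34.076 g/mol.
n(O2) = 321.0 g / 32.00 g/mol = 10.03 mol.
From the equation the O2:H2S mole ratio is 3:2, so n(H2S) = 10.03 × 2/3 = 6.688 mol.
Mass of H2S = 6.688 mol × 34.076 g/mol = 227.9 g.

228 g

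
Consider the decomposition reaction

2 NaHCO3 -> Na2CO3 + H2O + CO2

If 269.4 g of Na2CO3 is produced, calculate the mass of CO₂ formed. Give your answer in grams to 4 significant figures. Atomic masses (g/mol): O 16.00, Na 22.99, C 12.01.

M(Na2CO3) = 2(22.99) + 12.01 + 3(16.00) = 105.99 g/mol.
M(CO2) = 12.01 + 2(16.00) = 44.01 g/mol.
n(Na2CO3) = 269.40 g / 105.99 g/mol = 2.5417 mol.
From the equation the Na2CO3:CO2 mole ratio is 1:1, so n(CO2) = 2.5417 × 1/1 = 2.5417 mol.
Mass of CO2 = 2.5417 mol × 44.01 g/mol = 111.86 g.

111.9 g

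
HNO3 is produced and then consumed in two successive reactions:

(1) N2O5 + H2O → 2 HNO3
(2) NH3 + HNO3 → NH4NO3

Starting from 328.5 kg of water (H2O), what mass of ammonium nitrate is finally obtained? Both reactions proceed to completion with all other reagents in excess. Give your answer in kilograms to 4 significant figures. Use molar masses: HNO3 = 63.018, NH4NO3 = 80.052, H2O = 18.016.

328.5 kg = 328500 g.
n(H2O) = 328500 / 18.016 = 18234 mol.
Step 1 gives a 1:2 ratio of H2O to HNO3, so n(HNO3) = 36468 mol.
In step 2 the HNO3:NH4NO3 ratio is 1:1, so n(NH4NO3) = 36468 mol.
Mass of NH4NO3 = 36468 × 80.052 = 2.9193 × 10^6 g = 2919 kg.

2919 kg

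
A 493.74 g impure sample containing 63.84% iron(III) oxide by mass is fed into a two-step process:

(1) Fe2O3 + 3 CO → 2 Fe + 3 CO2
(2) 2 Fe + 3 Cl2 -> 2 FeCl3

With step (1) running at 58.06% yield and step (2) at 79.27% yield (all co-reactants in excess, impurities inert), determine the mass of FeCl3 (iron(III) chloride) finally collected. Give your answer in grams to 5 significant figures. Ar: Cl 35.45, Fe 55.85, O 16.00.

294.68 g

Pure Fe2O3 = 493.74 × 0.6384 = 315.204 g.
M(Fe2O3) = 2(55.85) + 3(16.00) = 159.70 g/mol.
M(FeCl3) = 55.85 + 3(35.45) = 162.20 g/mol.
n(Fe2O3) = 315.204 / 159.70 = 1.97372 mol.
Step 1 (Fe2O3:Fe = 1:2): theoretical n(Fe) = 3.94745 mol; at 58.06% yield, n(Fe) = 2.29189 mol.
Step 2 (Fe:FeCl3 = 2:2): theoretical n(FeCl3) = 2.29189 mol, so theoretical mass = 2.29189 × 162.20 = 371.744 g.
At 79.27% yield, actual mass of FeCl3 = 371.744 × 0.7927 = 294.682 g.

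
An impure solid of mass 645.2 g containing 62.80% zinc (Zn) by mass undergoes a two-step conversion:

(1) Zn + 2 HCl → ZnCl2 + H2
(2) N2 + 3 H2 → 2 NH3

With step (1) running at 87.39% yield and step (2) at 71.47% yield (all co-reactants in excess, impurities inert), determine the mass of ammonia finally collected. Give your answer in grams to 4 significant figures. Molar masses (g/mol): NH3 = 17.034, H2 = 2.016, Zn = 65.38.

43.96 g

Pure Zn = 645.2 × 0.6280 = 405.19 g.
n(Zn) = 405.19 / 65.38 = 6.1974 mol.
Step 1 (Zn:H2 = 1:1): theoretical n(H2) = 6.1974 mol; at 87.39% yield, n(H2) = 5.4159 mol.
Step 2 (H2:NH3 = 3:2): theoretical n(NH3) = 3.6106 mol, so theoretical mass = 3.6106 × 17.034 = 61.503 g.
At 71.47% yield, actual mass of NH3 = 61.503 × 0.7147 = 43.956 g.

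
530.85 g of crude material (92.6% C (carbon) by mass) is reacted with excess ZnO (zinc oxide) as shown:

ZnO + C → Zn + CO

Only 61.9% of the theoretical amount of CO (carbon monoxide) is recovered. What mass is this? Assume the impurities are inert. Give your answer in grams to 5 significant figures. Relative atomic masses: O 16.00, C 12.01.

709.65 g

Pure C available = 530.85 g × 0.926 = 491.567 g.
M(C) = 12.01 g/mol.
M(CO) = 12.01 + 16.00 = 28.01 g/mol.
n(C) = 491.567 g / 12.01 g/mol = 40.9298 mol.
From the equation the C:CO mole ratio is 1:1, so n(CO) = 40.9298 × 1/1 = 40.9298 mol.
Mass of CO = 40.9298 mol × 28.01 g/mol = 1146.44 g.
Actual mass collected = 1146.44 g × 0.619 = 709.649 g.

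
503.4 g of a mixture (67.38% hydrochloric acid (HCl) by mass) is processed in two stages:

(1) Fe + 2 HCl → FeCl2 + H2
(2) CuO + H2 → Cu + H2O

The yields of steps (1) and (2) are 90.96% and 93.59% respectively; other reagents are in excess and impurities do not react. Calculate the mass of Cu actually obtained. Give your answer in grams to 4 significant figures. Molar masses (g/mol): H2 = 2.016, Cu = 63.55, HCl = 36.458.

251.7 g

Pure HCl = 503.4 × 0.6738 = 339.19 g.
n(HCl) = 339.19 / 36.458 = 9.3036 mol.
Step 1 (HCl:H2 = 2:1): theoretical n(H2) = 4.6518 mol; at 90.96% yield, n(H2) = 4.2313 mol.
Step 2 (H2:Cu = 1:1): theoretical n(Cu) = 4.2313 mol, so theoretical mass = 4.2313 × 63.55 = 268.90 g.
At 93.59% yield, actual mass of Cu = 268.90 × 0.9359 = 251.66 g.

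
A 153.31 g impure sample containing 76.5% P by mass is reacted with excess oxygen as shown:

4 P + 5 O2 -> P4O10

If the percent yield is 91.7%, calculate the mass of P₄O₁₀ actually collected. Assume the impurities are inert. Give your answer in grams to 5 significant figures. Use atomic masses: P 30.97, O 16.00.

Pure P available = 153.31 g × 0.765 = 117.282 g.
M(P) = 30.97 g/mol.
M(P4O10) = 4(30.97) + 10(16.00) = 283.88 g/mol.
n(P) = 117.282 g / 30.97 g/mol = 3.78696 mol.
From the equation the P:P4O10 mole ratio is 4:1, so n(P4O10) = 3.78696 × 1/4 = 0.946740 mol.
Mass of P4O10 = 0.946740 mol × 283.88 g/mol = 268.761 g.
Actual mass collected = 268.761 g × 0.917 = 246.453 g.

246.45 g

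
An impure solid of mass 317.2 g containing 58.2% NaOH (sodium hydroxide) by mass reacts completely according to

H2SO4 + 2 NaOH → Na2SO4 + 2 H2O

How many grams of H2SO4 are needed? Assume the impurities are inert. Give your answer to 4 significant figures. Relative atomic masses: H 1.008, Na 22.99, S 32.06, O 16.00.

226.3 g

Mass of pure NaOH = 317.2 g × 0.582 = 184.61 g.
M(NaOH) = 22.99 + 16.00 + 1.008 = 39.998 g/mol.
M(H2SO4) = 2(1.008) + 32.06 + 4(16.00) = 98.076 g/mol.
n(NaOH) = 184.61 g / 39.998 g/mol = 4.6155 mol.
From the equation the NaOH:H2SO4 mole ratio is 2:1, so n(H2SO4) = 4.6155 × 1/2 = 2.3077 mol.
Mass of H2SO4 = 2.3077 mol × 98.076 g/mol = 226.33 g.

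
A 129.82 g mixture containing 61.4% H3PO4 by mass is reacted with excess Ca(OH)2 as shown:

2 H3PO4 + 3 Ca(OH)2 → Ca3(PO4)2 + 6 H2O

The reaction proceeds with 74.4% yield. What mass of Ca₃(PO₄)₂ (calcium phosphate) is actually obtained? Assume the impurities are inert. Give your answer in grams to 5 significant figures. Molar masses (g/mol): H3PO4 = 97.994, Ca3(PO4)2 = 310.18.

93.857 g

Pure H3PO4 available = 129.82 g × 0.614 = 79.7095 g.
n(H3PO4) = 79.7095 g / 97.994 g/mol = 0.813412 mol.
From the equation the H3PO4:Ca3(PO4)2 mole ratio is 2:1, so n(Ca3(PO4)2) = 0.813412 × 1/2 = 0.406706 mol.
Mass of Ca3(PO4)2 = 0.406706 mol × 310.18 g/mol = 126.152 g.
Actual mass collected = 126.152 g × 0.744 = 93.8571 g.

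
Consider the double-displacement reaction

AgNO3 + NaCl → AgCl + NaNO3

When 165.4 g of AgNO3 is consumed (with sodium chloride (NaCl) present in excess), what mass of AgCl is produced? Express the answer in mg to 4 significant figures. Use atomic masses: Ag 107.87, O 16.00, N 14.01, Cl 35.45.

139500 mg

M(AgNO3) = 107.87 + 14.01 + 3(16.00) = 169.88 g/mol.
M(AgCl) = 107.87 + 35.45 = 143.32 g/mol.
n(AgNO3) = 165.40 g / 169.88 g/mol = 0.97363 mol.
From the equation the AgNO3:AgCl mole ratio is 1:1, so n(AgCl) = 0.97363 × 1/1 = 0.97363 mol.
Mass of AgCl = 0.97363 mol × 143.32 g/mol = 139.54 g.
Converting to mg: 139.54 g = 139500 mg.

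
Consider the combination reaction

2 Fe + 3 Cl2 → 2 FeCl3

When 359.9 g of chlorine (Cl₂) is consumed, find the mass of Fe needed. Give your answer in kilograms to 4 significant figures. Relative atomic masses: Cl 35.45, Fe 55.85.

M(Cl2) = 2(35.45) = 70.90 g/mol.
M(Fe) = 55.85 g/mol.
n(Cl2) = 359.90 g / 70.90 g/mol = 5.0762 mol.
From the equation the Cl2:Fe mole ratio is 3:2, so n(Fe) = 5.0762 × 2/3 = 3.3841 mol.
Mass of Fe = 3.3841 mol × 55.85 g/mol = 189.00 g.
Converting to kg: 189.00 g = 0.1890 kg.

0.1890 kg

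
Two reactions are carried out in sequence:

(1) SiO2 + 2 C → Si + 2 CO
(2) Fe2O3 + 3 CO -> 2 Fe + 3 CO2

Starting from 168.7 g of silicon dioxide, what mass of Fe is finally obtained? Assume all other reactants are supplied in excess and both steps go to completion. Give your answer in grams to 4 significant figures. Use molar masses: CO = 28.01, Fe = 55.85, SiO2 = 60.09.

n(SiO2) = 168.70 / 60.09 = 2.8075 mol.
Step 1 gives a 1:2 ratio of SiO2 to CO, so n(CO) = 5.6149 mol.
In step 2 the CO:Fe ratio is 3:2, so n(Fe) = 3.7433 mol.
Mass of Fe = 3.7433 × 55.85 = 209.06 g.

209.1 g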